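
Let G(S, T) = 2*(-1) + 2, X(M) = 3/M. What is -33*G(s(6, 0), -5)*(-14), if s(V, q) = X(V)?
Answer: 0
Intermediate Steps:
s(V, q) = 3/V
G(S, T) = 0 (G(S, T) = -2 + 2 = 0)
-33*G(s(6, 0), -5)*(-14) = -33*0*(-14) = 0*(-14) = 0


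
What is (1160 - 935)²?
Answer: 50625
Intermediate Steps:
(1160 - 935)² = 225² = 50625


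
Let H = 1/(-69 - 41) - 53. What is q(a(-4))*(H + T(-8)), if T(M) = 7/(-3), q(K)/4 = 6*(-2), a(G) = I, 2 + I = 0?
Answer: 146104/55 ≈ 2656.4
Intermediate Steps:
I = -2 (I = -2 + 0 = -2)
a(G) = -2
q(K) = -48 (q(K) = 4*(6*(-2)) = 4*(-12) = -48)
T(M) = -7/3 (T(M) = 7*(-⅓) = -7/3)
H = -5831/110 (H = 1/(-110) - 53 = -1/110 - 53 = -5831/110 ≈ -53.009)
q(a(-4))*(H + T(-8)) = -48*(-5831/110 - 7/3) = -48*(-18263/330) = 146104/55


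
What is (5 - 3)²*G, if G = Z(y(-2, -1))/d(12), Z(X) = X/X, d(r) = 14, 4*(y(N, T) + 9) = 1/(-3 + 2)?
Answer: 2/7 ≈ 0.28571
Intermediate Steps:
y(N, T) = -37/4 (y(N, T) = -9 + 1/(4*(-3 + 2)) = -9 + (¼)/(-1) = -9 + (¼)*(-1) = -9 - ¼ = -37/4)
Z(X) = 1
G = 1/14 ≈ 0.071429
(5 - 3)²*G = (5 - 3)²*(1/14) = 2²*(1/14) = 4*(1/14) = 2/7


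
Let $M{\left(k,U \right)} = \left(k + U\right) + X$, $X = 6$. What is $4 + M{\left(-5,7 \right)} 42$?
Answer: $340$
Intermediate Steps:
$M{\left(k,U \right)} = 6 + U + k$ ($M{\left(k,U \right)} = \left(k + U\right) + 6 = \left(U + k\right) + 6 = 6 + U + k$)
$4 + M{\left(-5,7 \right)} 42 = 4 + \left(6 + 7 - 5\right) 42 = 4 + 8 \cdot 42 = 4 + 336 = 340$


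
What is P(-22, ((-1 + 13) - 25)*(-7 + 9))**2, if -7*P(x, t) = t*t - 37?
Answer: 408321/49 ≈ 8333.1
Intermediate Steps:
P(x, t) = 37/7 - t**2/7 (P(x, t) = -(t*t - 37)/7 = -(t**2 - 37)/7 = -(-37 + t**2)/7 = 37/7 - t**2/7)
P(-22, ((-1 + 13) - 25)*(-7 + 9))**2 = (37/7 - (-7 + 9)**2*((-1 + 13) - 25)**2/7)**2 = (37/7 - 4*(12 - 25)**2/7)**2 = (37/7 - (-13*2)**2/7)**2 = (37/7 - 1/7*(-26)**2)**2 = (37/7 - 1/7*676)**2 = (37/7 - 676/7)**2 = (-639/7)**2 = 408321/49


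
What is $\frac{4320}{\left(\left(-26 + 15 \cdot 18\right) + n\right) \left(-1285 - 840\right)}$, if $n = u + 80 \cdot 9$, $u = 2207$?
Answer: $- \frac{288}{449225} \approx -0.0006411$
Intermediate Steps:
$n = 2927$ ($n = 2207 + 80 \cdot 9 = 2207 + 720 = 2927$)
$\frac{4320}{\left(\left(-26 + 15 \cdot 18\right) + n\right) \left(-1285 - 840\right)} = \frac{4320}{\left(\left(-26 + 15 \cdot 18\right) + 2927\right) \left(-1285 - 840\right)} = \frac{4320}{\left(\left(-26 + 270\right) + 2927\right) \left(-1285 - 840\right)} = \frac{4320}{\left(244 + 2927\right) \left(-2125\right)} = \frac{4320}{3171 \left(-2125\right)} = \frac{4320}{-6738375} = 4320 \left(- \frac{1}{6738375}\right) = - \frac{288}{449225}$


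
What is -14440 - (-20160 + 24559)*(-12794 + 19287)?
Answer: -28577147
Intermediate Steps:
-14440 - (-20160 + 24559)*(-12794 + 19287) = -14440 - 4399*6493 = -14440 - 1*28562707 = -14440 - 28562707 = -28577147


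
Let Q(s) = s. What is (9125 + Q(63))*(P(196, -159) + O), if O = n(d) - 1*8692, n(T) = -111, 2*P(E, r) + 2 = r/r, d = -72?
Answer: -80886558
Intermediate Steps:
P(E, r) = -½ (P(E, r) = -1 + (r/r)/2 = -1 + (½)*1 = -1 + ½ = -½)
O = -8803 (O = -111 - 1*8692 = -111 - 8692 = -8803)
(9125 + Q(63))*(P(196, -159) + O) = (9125 + 63)*(-½ - 8803) = 9188*(-17607/2) = -80886558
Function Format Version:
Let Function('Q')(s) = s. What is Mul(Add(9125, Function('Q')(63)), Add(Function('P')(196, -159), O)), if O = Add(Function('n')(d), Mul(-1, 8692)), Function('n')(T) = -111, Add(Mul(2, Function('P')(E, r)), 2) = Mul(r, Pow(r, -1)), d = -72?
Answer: -80886558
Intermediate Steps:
Function('P')(E, r) = Rational(-1, 2) (Function('P')(E, r) = Add(-1, Mul(Rational(1, 2), Mul(r, Pow(r, -1)))) = Add(-1, Mul(Rational(1, 2), 1)) = Add(-1, Rational(1, 2)) = Rational(-1, 2))
O = -8803 (O = Add(-111, Mul(-1, 8692)) = Add(-111, -8692) = -8803)
Mul(Add(9125, Function('Q')(63)), Add(Function('P')(196, -159), O)) = Mul(Add(9125, 63), Add(Rational(-1, 2), -8803)) = Mul(9188, Rational(-17607, 2)) = -80886558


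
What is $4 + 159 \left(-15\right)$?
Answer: $-2381$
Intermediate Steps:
$4 + 159 \left(-15\right) = 4 - 2385 = -2381$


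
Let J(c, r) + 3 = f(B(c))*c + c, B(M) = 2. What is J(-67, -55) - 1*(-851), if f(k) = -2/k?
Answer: 848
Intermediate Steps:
J(c, r) = -3 (J(c, r) = -3 + ((-2/2)*c + c) = -3 + ((-2*½)*c + c) = -3 + (-c + c) = -3 + 0 = -3)
J(-67, -55) - 1*(-851) = -3 - 1*(-851) = -3 + 851 = 848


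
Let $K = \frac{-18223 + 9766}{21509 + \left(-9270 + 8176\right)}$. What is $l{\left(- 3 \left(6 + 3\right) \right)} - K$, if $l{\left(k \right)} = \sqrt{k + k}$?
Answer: $\frac{2819}{6805} + 3 i \sqrt{6} \approx 0.41425 + 7.3485 i$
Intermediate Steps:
$K = - \frac{2819}{6805}$ ($K = - \frac{8457}{21509 - 1094} = - \frac{8457}{20415} = \left(-8457\right) \frac{1}{20415} = - \frac{2819}{6805} \approx -0.41425$)
$l{\left(k \right)} = \sqrt{2} \sqrt{k}$ ($l{\left(k \right)} = \sqrt{2 k} = \sqrt{2} \sqrt{k}$)
$l{\left(- 3 \left(6 + 3\right) \right)} - K = \sqrt{2} \sqrt{- 3 \left(6 + 3\right)} - - \frac{2819}{6805} = \sqrt{2} \sqrt{\left(-3\right) 9} + \frac{2819}{6805} = \sqrt{2} \sqrt{-27} + \frac{2819}{6805} = \sqrt{2} \cdot 3 i \sqrt{3} + \frac{2819}{6805} = 3 i \sqrt{6} + \frac{2819}{6805} = \frac{2819}{6805} + 3 i \sqrt{6}$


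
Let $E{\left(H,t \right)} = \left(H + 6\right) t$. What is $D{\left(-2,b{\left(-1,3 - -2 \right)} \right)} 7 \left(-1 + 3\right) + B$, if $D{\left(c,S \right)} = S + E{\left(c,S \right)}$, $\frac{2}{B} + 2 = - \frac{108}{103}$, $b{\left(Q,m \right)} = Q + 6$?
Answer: $\frac{54847}{157} \approx 349.34$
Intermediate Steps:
$b{\left(Q,m \right)} = 6 + Q$
$B = - \frac{103}{157}$ ($B = \frac{2}{-2 - \frac{108}{103}} = \frac{2}{- \frac{314}{103}} = 2 \left(- \frac{103}{314}\right) = - \frac{103}{157} \approx -0.65605$)
$E{\left(H,t \right)} = t \left(6 + H\right)$ ($E{\left(H,t \right)} = \left(6 + H\right) t = t \left(6 + H\right)$)
$D{\left(c,S \right)} = S + S \left(6 + c\right)$
$D{\left(-2,b{\left(-1,3 - -2 \right)} \right)} 7 \left(-1 + 3\right) + B = \left(6 - 1\right) \left(7 - 2\right) 7 \left(-1 + 3\right) - \frac{103}{157} = 5 \cdot 5 \cdot 7 \cdot 2 - \frac{103}{157} = 25 \cdot 14 - \frac{103}{157} = 350 - \frac{103}{157} = \frac{54847}{157}$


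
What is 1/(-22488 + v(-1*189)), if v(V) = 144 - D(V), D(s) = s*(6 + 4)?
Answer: -1/20454 ≈ -4.8890e-5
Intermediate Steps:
D(s) = 10*s (D(s) = s*10 = 10*s)
v(V) = 144 - 10*V
1/(-22488 + v(-1*189)) = 1/(-22488 + (144 - (-10)*189)) = 1/(-22488 + (144 - 10*(-189))) = 1/(-22488 + (144 + 1890)) = 1/(-22488 + 2034) = 1/(-20454) = -1/20454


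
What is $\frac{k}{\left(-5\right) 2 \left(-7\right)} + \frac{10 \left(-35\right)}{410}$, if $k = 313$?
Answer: $\frac{10383}{2870} \approx 3.6178$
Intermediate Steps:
$\frac{k}{\left(-5\right) 2 \left(-7\right)} + \frac{10 \left(-35\right)}{410} = \frac{313}{\left(-5\right) 2 \left(-7\right)} + \frac{10 \left(-35\right)}{410} = \frac{313}{\left(-10\right) \left(-7\right)} - \frac{35}{41} = \frac{313}{70} - \frac{35}{41} = \frac{10383}{2870}$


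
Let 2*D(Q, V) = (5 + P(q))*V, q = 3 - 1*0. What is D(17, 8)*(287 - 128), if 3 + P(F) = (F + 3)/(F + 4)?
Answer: 12720/7 ≈ 1817.1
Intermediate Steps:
q = 3 (q = 3 + 0 = 3)
P(F) = -3 + (3 + F)/(4 + F) (P(F) = -3 + (F + 3)/(F + 4) = -3 + (3 + F)/(4 + F))
D(Q, V) = 10*V/7 (D(Q, V) = ((5 + (-9 - 2*3)/(4 + 3))*V)/2 = ((5 + (-9 - 6)/7)*V)/2 = ((5 + (1/7)*(-15))*V)/2 = ((5 - 15/7)*V)/2 = (20*V/7)/2 = 10*V/7)
D(17, 8)*(287 - 128) = ((10/7)*8)*(287 - 128) = (80/7)*159 = 12720/7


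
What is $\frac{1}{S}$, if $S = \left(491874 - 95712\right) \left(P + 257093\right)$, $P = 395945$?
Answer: $\frac{1}{258708840156} \approx 3.8654 \cdot 10^{-12}$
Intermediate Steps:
$S = 258708840156$ ($S = \left(491874 - 95712\right) \left(395945 + 257093\right) = 396162 \cdot 653038 = 258708840156$)
$\frac{1}{S} = \frac{1}{258708840156}$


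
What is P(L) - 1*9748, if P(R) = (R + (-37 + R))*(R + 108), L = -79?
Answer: -15403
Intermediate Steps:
P(R) = (-37 + 2*R)*(108 + R)
P(L) - 1*9748 = (-3996 + 2*(-79)² + 179*(-79)) - 1*9748 = (-3996 + 2*6241 - 14141) - 9748 = (-3996 + 12482 - 14141) - 9748 = -5655 - 9748 = -15403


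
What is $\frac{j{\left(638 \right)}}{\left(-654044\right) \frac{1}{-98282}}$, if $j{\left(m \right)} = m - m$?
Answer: $0$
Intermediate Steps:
$j{\left(m \right)} = 0$
$\frac{j{\left(638 \right)}}{\left(-654044\right) \frac{1}{-98282}} = \frac{0}{\left(-654044\right) \frac{1}{-98282}} = \frac{0}{\left(-654044\right) \left(- \frac{1}{98282}\right)} = \frac{0}{\frac{327022}{49141}} = 0 \cdot \frac{49141}{327022} = 0$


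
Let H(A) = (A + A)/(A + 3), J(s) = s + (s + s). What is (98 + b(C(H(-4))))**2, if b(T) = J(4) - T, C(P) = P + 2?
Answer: 10000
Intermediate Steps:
J(s) = 3*s (J(s) = s + 2*s = 3*s)
H(A) = 2*A/(3 + A) (H(A) = (2*A)/(3 + A) = 2*A/(3 + A))
C(P) = 2 + P
b(T) = 12 - T (b(T) = 3*4 - T = 12 - T)
(98 + b(C(H(-4))))**2 = (98 + (12 - (2 + 2*(-4)/(3 - 4))))**2 = (98 + (12 - (2 + 2*(-4)/(-1))))**2 = (98 + (12 - (2 + 2*(-4)*(-1))))**2 = (98 + (12 - (2 + 8)))**2 = (98 + (12 - 1*10))**2 = (98 + (12 - 10))**2 = (98 + 2)**2 = 100**2 = 10000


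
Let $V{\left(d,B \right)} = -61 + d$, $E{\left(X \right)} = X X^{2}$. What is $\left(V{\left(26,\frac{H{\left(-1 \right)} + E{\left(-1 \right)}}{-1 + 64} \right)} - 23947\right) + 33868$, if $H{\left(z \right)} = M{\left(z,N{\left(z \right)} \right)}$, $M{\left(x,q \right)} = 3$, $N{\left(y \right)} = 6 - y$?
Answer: $9886$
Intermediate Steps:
$H{\left(z \right)} = 3$
$E{\left(X \right)} = X^{3}$
$\left(V{\left(26,\frac{H{\left(-1 \right)} + E{\left(-1 \right)}}{-1 + 64} \right)} - 23947\right) + 33868 = \left(\left(-61 + 26\right) - 23947\right) + 33868 = \left(-35 - 23947\right) + 33868 = -23982 + 33868 = 9886$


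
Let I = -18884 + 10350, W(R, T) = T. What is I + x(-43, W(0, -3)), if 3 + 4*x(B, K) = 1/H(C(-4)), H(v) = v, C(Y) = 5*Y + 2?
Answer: -614503/72 ≈ -8534.8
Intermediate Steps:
C(Y) = 2 + 5*Y
x(B, K) = -55/72 (x(B, K) = -3/4 + 1/(4*(2 + 5*(-4))) = -3/4 + 1/(4*(2 - 20)) = -3/4 + (1/4)/(-18) = -3/4 + (1/4)*(-1/18) = -3/4 - 1/72 = -55/72)
I = -8534
I + x(-43, W(0, -3)) = -8534 - 55/72 = -614503/72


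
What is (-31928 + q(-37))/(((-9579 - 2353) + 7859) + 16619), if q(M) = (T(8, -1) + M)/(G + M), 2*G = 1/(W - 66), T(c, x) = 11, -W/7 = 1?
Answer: -86251594/33893019 ≈ -2.5448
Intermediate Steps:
W = -7 (W = -7*1 = -7)
G = -1/146 (G = 1/(2*(-7 - 66)) = (½)/(-73) = (½)*(-1/73) = -1/146 ≈ -0.0068493)
q(M) = (11 + M)/(-1/146 + M)
(-31928 + q(-37))/(((-9579 - 2353) + 7859) + 16619) = (-31928 + 146*(11 - 37)/(-1 + 146*(-37)))/(((-9579 - 2353) + 7859) + 16619) = (-31928 + 146*(-26)/(-1 - 5402))/((-11932 + 7859) + 16619) = (-31928 + 146*(-26)/(-5403))/(-4073 + 16619) = (-31928 + 146*(-1/5403)*(-26))/12546 = (-31928 + 3796/5403)*(1/12546) = -172503188/5403*1/12546 = -86251594/33893019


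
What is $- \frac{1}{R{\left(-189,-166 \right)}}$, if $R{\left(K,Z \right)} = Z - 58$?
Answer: $\frac{1}{224} \approx 0.0044643$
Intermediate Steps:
$R{\left(K,Z \right)} = -58 + Z$ ($R{\left(K,Z \right)} = Z - 58 = -58 + Z$)
$- \frac{1}{R{\left(-189,-166 \right)}} = - \frac{1}{-58 - 166} = - \frac{1}{-224} = \left(-1\right) \left(- \frac{1}{224}\right) = \frac{1}{224}$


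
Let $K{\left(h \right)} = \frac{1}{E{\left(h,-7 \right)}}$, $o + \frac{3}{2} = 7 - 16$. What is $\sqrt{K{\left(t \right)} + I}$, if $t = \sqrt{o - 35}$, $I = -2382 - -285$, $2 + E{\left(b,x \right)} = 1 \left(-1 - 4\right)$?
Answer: $\frac{2 i \sqrt{25690}}{7} \approx 45.795 i$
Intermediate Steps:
$o = - \frac{21}{2}$ ($o = - \frac{3}{2} + \left(7 - 16\right) = - \frac{3}{2} - 9 = - \frac{21}{2} \approx -10.5$)
$E{\left(b,x \right)} = -7$ ($E{\left(b,x \right)} = -2 + 1 \left(-1 - 4\right) = -2 + 1 \left(-5\right) = -2 - 5 = -7$)
$I = -2097$ ($I = -2382 + 285 = -2097$)
$t = \frac{i \sqrt{182}}{2}$ ($t = \sqrt{- \frac{21}{2} - 35} = \sqrt{- \frac{91}{2}} = \frac{i \sqrt{182}}{2} \approx 6.7454 i$)
$K{\left(h \right)} = - \frac{1}{7}$ ($K{\left(h \right)} = \frac{1}{-7} = - \frac{1}{7}$)
$\sqrt{K{\left(t \right)} + I} = \sqrt{- \frac{1}{7} - 2097} = \sqrt{- \frac{14680}{7}} = \frac{2 i \sqrt{25690}}{7}$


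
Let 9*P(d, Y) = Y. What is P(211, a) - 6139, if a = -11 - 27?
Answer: -55289/9 ≈ -6143.2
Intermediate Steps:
a = -38
P(d, Y) = Y/9
P(211, a) - 6139 = (⅑)*(-38) - 6139 = -38/9 - 6139 = -55289/9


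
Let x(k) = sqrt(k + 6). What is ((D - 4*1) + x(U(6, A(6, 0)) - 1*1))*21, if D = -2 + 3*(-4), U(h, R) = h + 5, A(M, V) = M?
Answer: -294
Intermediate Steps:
U(h, R) = 5 + h
x(k) = sqrt(6 + k)
D = -14 (D = -2 - 12 = -14)
((D - 4*1) + x(U(6, A(6, 0)) - 1*1))*21 = ((-14 - 4*1) + sqrt(6 + ((5 + 6) - 1*1)))*21 = ((-14 - 4) + sqrt(6 + (11 - 1)))*21 = (-18 + sqrt(6 + 10))*21 = (-18 + sqrt(16))*21 = (-18 + 4)*21 = -14*21 = -294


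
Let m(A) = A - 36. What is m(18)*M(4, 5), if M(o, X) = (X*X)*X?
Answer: -2250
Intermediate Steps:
m(A) = -36 + A
M(o, X) = X³ (M(o, X) = X²*X = X³)
m(18)*M(4, 5) = (-36 + 18)*5³ = -18*125 = -2250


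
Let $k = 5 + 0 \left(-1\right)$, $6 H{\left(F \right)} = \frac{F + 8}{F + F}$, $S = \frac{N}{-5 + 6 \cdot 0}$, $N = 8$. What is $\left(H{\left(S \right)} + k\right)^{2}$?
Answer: $\frac{196}{9} \approx 21.778$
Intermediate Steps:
$S = - \frac{8}{5}$ ($S = \frac{8}{-5 + 6 \cdot 0} = \frac{8}{-5 + 0} = \frac{8}{-5} = 8 \left(- \frac{1}{5}\right) = - \frac{8}{5} \approx -1.6$)
$H{\left(F \right)} = \frac{8 + F}{12 F}$ ($H{\left(F \right)} = \frac{\left(F + 8\right) \frac{1}{F + F}}{6} = \frac{\left(8 + F\right) \frac{1}{2 F}}{6} = \frac{\frac{1}{2} \frac{1}{F} \left(8 + F\right)}{6} = \frac{8 + F}{12 F}$)
$k = 5$ ($k = 5 + 0 = 5$)
$\left(H{\left(S \right)} + k\right)^{2} = \left(\frac{8 - \frac{8}{5}}{12 \left(- \frac{8}{5}\right)} + 5\right)^{2} = \left(\frac{1}{12} \left(- \frac{5}{8}\right) \frac{32}{5} + 5\right)^{2} = \left(- \frac{1}{3} + 5\right)^{2} = \left(\frac{14}{3}\right)^{2} = \frac{196}{9}$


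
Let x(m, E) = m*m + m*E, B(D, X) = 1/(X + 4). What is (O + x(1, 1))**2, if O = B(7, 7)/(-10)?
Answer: 47961/12100 ≈ 3.9637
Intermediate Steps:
B(D, X) = 1/(4 + X)
x(m, E) = m**2 + E*m
O = -1/110 (O = 1/((4 + 7)*(-10)) = -1/10/11 = (1/11)*(-1/10) = -1/110 ≈ -0.0090909)
(O + x(1, 1))**2 = (-1/110 + 1*(1 + 1))**2 = (-1/110 + 1*2)**2 = (-1/110 + 2)**2 = (219/110)**2 = 47961/12100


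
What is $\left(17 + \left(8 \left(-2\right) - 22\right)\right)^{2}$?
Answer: $441$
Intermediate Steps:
$\left(17 + \left(8 \left(-2\right) - 22\right)\right)^{2} = \left(17 - 38\right)^{2} = \left(-21\right)^{2} = 441$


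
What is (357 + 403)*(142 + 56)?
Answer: 150480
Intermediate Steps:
(357 + 403)*(142 + 56) = 760*198 = 150480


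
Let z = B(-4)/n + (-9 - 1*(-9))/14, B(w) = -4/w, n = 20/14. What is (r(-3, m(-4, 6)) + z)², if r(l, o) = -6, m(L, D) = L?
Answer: 2809/100 ≈ 28.090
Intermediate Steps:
n = 10/7 (n = 20*(1/14) = 10/7 ≈ 1.4286)
z = 7/10 (z = (-4/(-4))/(10/7) + (-9 - 1*(-9))/14 = -4*(-¼)*(7/10) + (-9 + 9)*(1/14) = 1*(7/10) + 0*(1/14) = 7/10 + 0 = 7/10 ≈ 0.70000)
(r(-3, m(-4, 6)) + z)² = (-6 + 7/10)² = (-53/10)² = 2809/100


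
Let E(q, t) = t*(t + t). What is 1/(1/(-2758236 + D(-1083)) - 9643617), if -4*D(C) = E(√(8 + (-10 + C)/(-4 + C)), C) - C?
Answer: -13379805/129029714954689 ≈ -1.0370e-7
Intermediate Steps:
E(q, t) = 2*t² (E(q, t) = t*(2*t) = 2*t²)
D(C) = -C²/2 + C/4 (D(C) = -(2*C² - C)/4 = -(-C + 2*C²)/4 = -C²/2 + C/4)
1/(1/(-2758236 + D(-1083)) - 9643617) = 1/(1/(-2758236 + (¼)*(-1083)*(1 - 2*(-1083))) - 9643617) = 1/(1/(-2758236 + (¼)*(-1083)*(1 + 2166)) - 9643617) = 1/(1/(-2758236 + (¼)*(-1083)*2167) - 9643617) = 1/(1/(-2758236 - 2346861/4) - 9643617) = 1/(1/(-13379805/4) - 9643617) = 1/(-4/13379805 - 9643617) = 1/(-129029714954689/13379805) = -13379805/129029714954689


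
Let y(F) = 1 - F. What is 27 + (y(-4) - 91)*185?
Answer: -15883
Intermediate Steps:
27 + (y(-4) - 91)*185 = 27 + ((1 - 1*(-4)) - 91)*185 = 27 + ((1 + 4) - 91)*185 = 27 + (5 - 91)*185 = 27 - 86*185 = 27 - 15910 = -15883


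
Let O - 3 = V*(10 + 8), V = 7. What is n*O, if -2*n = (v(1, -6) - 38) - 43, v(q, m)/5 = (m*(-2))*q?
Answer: 2709/2 ≈ 1354.5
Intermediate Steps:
v(q, m) = -10*m*q (v(q, m) = 5*((m*(-2))*q) = 5*((-2*m)*q) = 5*(-2*m*q) = -10*m*q)
n = 21/2 (n = -((-10*(-6)*1 - 38) - 43)/2 = -((60 - 38) - 43)/2 = -(22 - 43)/2 = -½*(-21) = 21/2 ≈ 10.500)
O = 129 (O = 3 + 7*(10 + 8) = 3 + 7*18 = 3 + 126 = 129)
n*O = (21/2)*129 = 2709/2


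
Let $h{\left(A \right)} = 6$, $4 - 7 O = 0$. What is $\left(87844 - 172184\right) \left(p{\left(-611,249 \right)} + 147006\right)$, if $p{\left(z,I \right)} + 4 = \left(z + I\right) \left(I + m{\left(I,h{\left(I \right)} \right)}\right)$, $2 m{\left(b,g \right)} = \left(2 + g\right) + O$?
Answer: $- \frac{32655435920}{7} \approx -4.6651 \cdot 10^{9}$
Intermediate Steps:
$O = \frac{4}{7}$ ($O = \frac{4}{7} - 0 = \frac{4}{7} + 0 = \frac{4}{7} \approx 0.57143$)
$m{\left(b,g \right)} = \frac{9}{7} + \frac{g}{2}$ ($m{\left(b,g \right)} = \frac{\left(2 + g\right) + \frac{4}{7}}{2} = \frac{\frac{18}{7} + g}{2} = \frac{9}{7} + \frac{g}{2}$)
$p{\left(z,I \right)} = -4 + \left(\frac{30}{7} + I\right) \left(I + z\right)$ ($p{\left(z,I \right)} = -4 + \left(z + I\right) \left(I + \left(\frac{9}{7} + \frac{1}{2} \cdot 6\right)\right) = -4 + \left(I + z\right) \left(I + \left(\frac{9}{7} + 3\right)\right) = -4 + \left(I + z\right) \left(I + \frac{30}{7}\right) = -4 + \left(I + z\right) \left(\frac{30}{7} + I\right) = -4 + \left(\frac{30}{7} + I\right) \left(I + z\right)$)
$\left(87844 - 172184\right) \left(p{\left(-611,249 \right)} + 147006\right) = \left(87844 - 172184\right) \left(\left(-4 + 249^{2} + \frac{30}{7} \cdot 249 + \frac{30}{7} \left(-611\right) + 249 \left(-611\right)\right) + 147006\right) = - 84340 \left(\left(-4 + 62001 + \frac{7470}{7} - \frac{18330}{7} - 152139\right) + 147006\right) = - 84340 \left(- \frac{641854}{7} + 147006\right) = \left(-84340\right) \frac{387188}{7} = - \frac{32655435920}{7}$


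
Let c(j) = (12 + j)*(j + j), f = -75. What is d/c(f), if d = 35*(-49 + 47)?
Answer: -1/135 ≈ -0.0074074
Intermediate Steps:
c(j) = 2*j*(12 + j) (c(j) = (12 + j)*(2*j) = 2*j*(12 + j))
d = -70 (d = 35*(-2) = -70)
d/c(f) = -70*(-1/(150*(12 - 75))) = -70/(2*(-75)*(-63)) = -70/9450 = -70*1/9450 = -1/135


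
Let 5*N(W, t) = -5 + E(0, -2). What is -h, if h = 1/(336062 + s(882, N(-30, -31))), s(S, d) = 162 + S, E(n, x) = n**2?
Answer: -1/337106 ≈ -2.9664e-6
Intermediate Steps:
N(W, t) = -1 (N(W, t) = (-5 + 0**2)/5 = (-5 + 0)/5 = (1/5)*(-5) = -1)
h = 1/337106 (h = 1/(336062 + (162 + 882)) = 1/(336062 + 1044) = 1/337106 ≈ 2.9664e-6)
-h = -1*1/337106 = -1/337106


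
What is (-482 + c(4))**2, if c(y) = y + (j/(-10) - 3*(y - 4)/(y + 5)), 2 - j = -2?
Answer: 5721664/25 ≈ 2.2887e+5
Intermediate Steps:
j = 4 (j = 2 - 1*(-2) = 2 + 2 = 4)
c(y) = -2/5 + y - 3*(-4 + y)/(5 + y) (c(y) = y + (4/(-10) - 3*(y - 4)/(y + 5)) = y + (4*(-1/10) - 3*(-4 + y)/(5 + y)) = y + (-2/5 - 3*(-4 + y)/(5 + y)) = -2/5 + y - 3*(-4 + y)/(5 + y))
(-482 + c(4))**2 = (-482 + (10 + 4**2 + (8/5)*4)/(5 + 4))**2 = (-482 + (10 + 16 + 32/5)/9)**2 = (-482 + (1/9)*(162/5))**2 = (-482 + 18/5)**2 = (-2392/5)**2 = 5721664/25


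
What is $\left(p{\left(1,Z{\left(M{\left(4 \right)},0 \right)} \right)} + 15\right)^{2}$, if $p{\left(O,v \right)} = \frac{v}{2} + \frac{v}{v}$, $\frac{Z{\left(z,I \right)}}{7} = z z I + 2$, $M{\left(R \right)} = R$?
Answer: $529$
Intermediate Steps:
$Z{\left(z,I \right)} = 14 + 7 I z^{2}$ ($Z{\left(z,I \right)} = 7 \left(z z I + 2\right) = 7 \left(z^{2} I + 2\right) = 7 \left(I z^{2} + 2\right) = 7 \left(2 + I z^{2}\right) = 14 + 7 I z^{2}$)
$p{\left(O,v \right)} = 1 + \frac{v}{2}$ ($p{\left(O,v \right)} = v \frac{1}{2} + 1 = \frac{v}{2} + 1 = 1 + \frac{v}{2}$)
$\left(p{\left(1,Z{\left(M{\left(4 \right)},0 \right)} \right)} + 15\right)^{2} = \left(\left(1 + \frac{14 + 7 \cdot 0 \cdot 4^{2}}{2}\right) + 15\right)^{2} = \left(\left(1 + \frac{14 + 7 \cdot 0 \cdot 16}{2}\right) + 15\right)^{2} = \left(\left(1 + \frac{14 + 0}{2}\right) + 15\right)^{2} = \left(\left(1 + \frac{1}{2} \cdot 14\right) + 15\right)^{2} = \left(\left(1 + 7\right) + 15\right)^{2} = \left(8 + 15\right)^{2} = 23^{2} = 529$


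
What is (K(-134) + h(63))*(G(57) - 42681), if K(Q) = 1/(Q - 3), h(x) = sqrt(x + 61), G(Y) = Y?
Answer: 42624/137 - 85248*sqrt(31) ≈ -4.7433e+5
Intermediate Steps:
h(x) = sqrt(61 + x)
K(Q) = 1/(-3 + Q)
(K(-134) + h(63))*(G(57) - 42681) = (1/(-3 - 134) + sqrt(61 + 63))*(57 - 42681) = (1/(-137) + sqrt(124))*(-42624) = (-1/137 + 2*sqrt(31))*(-42624) = 42624/137 - 85248*sqrt(31)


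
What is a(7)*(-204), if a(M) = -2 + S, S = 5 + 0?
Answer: -612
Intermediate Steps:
S = 5
a(M) = 3 (a(M) = -2 + 5 = 3)
a(7)*(-204) = 3*(-204) = -612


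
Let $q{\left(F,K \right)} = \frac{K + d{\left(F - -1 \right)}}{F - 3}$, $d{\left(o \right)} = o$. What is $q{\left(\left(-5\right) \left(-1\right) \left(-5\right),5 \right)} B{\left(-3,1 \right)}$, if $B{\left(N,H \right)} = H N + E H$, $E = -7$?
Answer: $- \frac{95}{14} \approx -6.7857$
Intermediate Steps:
$q{\left(F,K \right)} = \frac{1 + F + K}{-3 + F}$ ($q{\left(F,K \right)} = \frac{K + \left(F - -1\right)}{F - 3} = \frac{K + \left(F + 1\right)}{-3 + F} = \frac{K + \left(1 + F\right)}{-3 + F} = \frac{1 + F + K}{-3 + F}$)
$B{\left(N,H \right)} = - 7 H + H N$ ($B{\left(N,H \right)} = H N - 7 H = - 7 H + H N$)
$q{\left(\left(-5\right) \left(-1\right) \left(-5\right),5 \right)} B{\left(-3,1 \right)} = \frac{1 + \left(-5\right) \left(-1\right) \left(-5\right) + 5}{-3 + \left(-5\right) \left(-1\right) \left(-5\right)} 1 \left(-7 - 3\right) = \frac{1 + 5 \left(-5\right) + 5}{-3 + 5 \left(-5\right)} 1 \left(-10\right) = \frac{1 - 25 + 5}{-3 - 25} \left(-10\right) = \frac{1}{-28} \left(-19\right) \left(-10\right) = \left(- \frac{1}{28}\right) \left(-19\right) \left(-10\right) = \frac{19}{28} \left(-10\right) = - \frac{95}{14}$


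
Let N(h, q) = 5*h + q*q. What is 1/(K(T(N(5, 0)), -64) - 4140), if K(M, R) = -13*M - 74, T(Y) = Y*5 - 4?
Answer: -1/5787 ≈ -0.00017280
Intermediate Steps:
N(h, q) = q² + 5*h (N(h, q) = 5*h + q² = q² + 5*h)
T(Y) = -4 + 5*Y (T(Y) = 5*Y - 4 = -4 + 5*Y)
K(M, R) = -74 - 13*M
1/(K(T(N(5, 0)), -64) - 4140) = 1/((-74 - 13*(-4 + 5*(0² + 5*5))) - 4140) = 1/((-74 - 13*(-4 + 5*(0 + 25))) - 4140) = 1/((-74 - 13*(-4 + 5*25)) - 4140) = 1/((-74 - 13*(-4 + 125)) - 4140) = 1/((-74 - 13*121) - 4140) = 1/((-74 - 1573) - 4140) = 1/(-1647 - 4140) = 1/(-5787) = -1/5787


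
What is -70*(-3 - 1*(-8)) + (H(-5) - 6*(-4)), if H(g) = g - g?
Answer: -326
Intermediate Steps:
H(g) = 0
-70*(-3 - 1*(-8)) + (H(-5) - 6*(-4)) = -70*(-3 - 1*(-8)) + (0 - 6*(-4)) = -70*(-3 + 8) + (0 + 24) = -70*5 + 24 = -350 + 24 = -326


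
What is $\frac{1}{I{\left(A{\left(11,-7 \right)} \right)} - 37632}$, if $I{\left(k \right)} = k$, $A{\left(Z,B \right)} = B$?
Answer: $- \frac{1}{37639} \approx -2.6568 \cdot 10^{-5}$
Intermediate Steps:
$\frac{1}{I{\left(A{\left(11,-7 \right)} \right)} - 37632} = \frac{1}{-7 - 37632} = \frac{1}{-37639} = - \frac{1}{37639}$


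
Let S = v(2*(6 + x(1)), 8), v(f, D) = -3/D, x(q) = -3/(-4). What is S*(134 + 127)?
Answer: -783/8 ≈ -97.875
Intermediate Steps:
x(q) = 3/4 (x(q) = -3*(-1/4) = 3/4)
S = -3/8 ≈ -0.37500
S*(134 + 127) = -3*(134 + 127)/8 = -3/8*261 = -783/8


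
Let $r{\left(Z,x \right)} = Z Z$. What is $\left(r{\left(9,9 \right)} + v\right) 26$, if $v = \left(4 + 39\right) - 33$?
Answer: $2366$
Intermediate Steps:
$r{\left(Z,x \right)} = Z^{2}$
$v = 10$ ($v = 43 - 33 = 10$)
$\left(r{\left(9,9 \right)} + v\right) 26 = \left(9^{2} + 10\right) 26 = \left(81 + 10\right) 26 = 91 \cdot 26 = 2366$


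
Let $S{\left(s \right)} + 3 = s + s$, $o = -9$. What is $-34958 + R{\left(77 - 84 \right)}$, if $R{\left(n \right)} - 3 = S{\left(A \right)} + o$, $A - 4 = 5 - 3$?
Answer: $-34955$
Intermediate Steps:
$A = 6$ ($A = 4 + \left(5 - 3\right) = 4 + 2 = 6$)
$S{\left(s \right)} = -3 + 2 s$ ($S{\left(s \right)} = -3 + \left(s + s\right) = -3 + 2 s$)
$R{\left(n \right)} = 3$ ($R{\left(n \right)} = 3 + \left(\left(-3 + 2 \cdot 6\right) - 9\right) = 3 + \left(\left(-3 + 12\right) - 9\right) = 3 + \left(9 - 9\right) = 3 + 0 = 3$)
$-34958 + R{\left(77 - 84 \right)} = -34958 + 3 = -34955$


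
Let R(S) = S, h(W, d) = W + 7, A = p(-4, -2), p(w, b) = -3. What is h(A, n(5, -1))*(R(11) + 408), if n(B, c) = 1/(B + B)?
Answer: 1676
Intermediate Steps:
n(B, c) = 1/(2*B)
A = -3
h(W, d) = 7 + W
h(A, n(5, -1))*(R(11) + 408) = (7 - 3)*(11 + 408) = 4*419 = 1676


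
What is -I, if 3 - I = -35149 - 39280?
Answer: -74432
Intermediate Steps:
I = 74432 (I = 3 - (-35149 - 39280) = 3 - 1*(-74429) = 3 + 74429 = 74432)
-I = -1*74432 = -74432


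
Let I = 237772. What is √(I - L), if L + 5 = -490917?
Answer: 3*√80966 ≈ 853.64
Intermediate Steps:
L = -490922 (L = -5 - 490917 = -490922)
√(I - L) = √(237772 - 1*(-490922)) = √(237772 + 490922) = √728694 = 3*√80966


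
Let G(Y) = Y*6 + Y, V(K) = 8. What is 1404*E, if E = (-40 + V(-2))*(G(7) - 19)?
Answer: -1347840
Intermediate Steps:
G(Y) = 7*Y (G(Y) = 6*Y + Y = 7*Y)
E = -960 (E = (-40 + 8)*(7*7 - 19) = -32*(49 - 19) = -32*30 = -960)
1404*E = 1404*(-960) = -1347840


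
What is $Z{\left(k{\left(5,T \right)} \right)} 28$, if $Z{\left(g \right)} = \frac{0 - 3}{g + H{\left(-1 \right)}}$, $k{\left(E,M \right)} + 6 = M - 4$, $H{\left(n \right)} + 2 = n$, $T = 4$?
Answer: $\frac{28}{3} \approx 9.3333$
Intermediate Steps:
$H{\left(n \right)} = -2 + n$
$k{\left(E,M \right)} = -10 + M$ ($k{\left(E,M \right)} = -6 + \left(M - 4\right) = -6 + \left(-4 + M\right) = -10 + M$)
$Z{\left(g \right)} = - \frac{3}{-3 + g}$ ($Z{\left(g \right)} = \frac{0 - 3}{g - 3} = - \frac{3}{g - 3} = - \frac{3}{-3 + g}$)
$Z{\left(k{\left(5,T \right)} \right)} 28 = - \frac{3}{-3 + \left(-10 + 4\right)} 28 = - \frac{3}{-3 - 6} \cdot 28 = - \frac{3}{-9} \cdot 28 = \left(-3\right) \left(- \frac{1}{9}\right) 28 = \frac{1}{3} \cdot 28 = \frac{28}{3}$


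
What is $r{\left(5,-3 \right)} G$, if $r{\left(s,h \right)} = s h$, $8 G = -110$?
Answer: $\frac{825}{4} \approx 206.25$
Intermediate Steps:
$G = - \frac{55}{4}$ ($G = \frac{1}{8} \left(-110\right) = - \frac{55}{4} \approx -13.75$)
$r{\left(s,h \right)} = h s$
$r{\left(5,-3 \right)} G = \left(-3\right) 5 \left(- \frac{55}{4}\right) = \left(-15\right) \left(- \frac{55}{4}\right) = \frac{825}{4}$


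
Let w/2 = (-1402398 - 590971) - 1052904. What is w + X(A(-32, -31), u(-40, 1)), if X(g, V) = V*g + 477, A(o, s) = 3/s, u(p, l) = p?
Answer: -188854019/31 ≈ -6.0921e+6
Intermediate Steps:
w = -6092546 (w = 2*((-1402398 - 590971) - 1052904) = 2*(-1993369 - 1052904) = 2*(-3046273) = -6092546)
X(g, V) = 477 + V*g
w + X(A(-32, -31), u(-40, 1)) = -6092546 + (477 - 120/(-31)) = -6092546 + (477 - 120*(-1)/31) = -6092546 + (477 - 40*(-3/31)) = -6092546 + (477 + 120/31) = -6092546 + 14907/31 = -188854019/31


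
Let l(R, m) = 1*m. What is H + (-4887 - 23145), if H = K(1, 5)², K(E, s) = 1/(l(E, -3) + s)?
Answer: -112127/4 ≈ -28032.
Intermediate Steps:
l(R, m) = m
K(E, s) = 1/(-3 + s)
H = ¼ (H = (1/(-3 + 5))² = (1/2)² = (½)² = ¼ ≈ 0.25000)
H + (-4887 - 23145) = ¼ + (-4887 - 23145) = ¼ - 28032 = -112127/4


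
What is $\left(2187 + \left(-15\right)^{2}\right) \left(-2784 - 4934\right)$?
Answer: $-18615816$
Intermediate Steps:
$\left(2187 + \left(-15\right)^{2}\right) \left(-2784 - 4934\right) = \left(2187 + 225\right) \left(-7718\right) = 2412 \left(-7718\right) = -18615816$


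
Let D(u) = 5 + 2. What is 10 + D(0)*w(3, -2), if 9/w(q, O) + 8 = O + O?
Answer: 19/4 ≈ 4.7500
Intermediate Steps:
w(q, O) = 9/(-8 + 2*O) (w(q, O) = 9/(-8 + (O + O)) = 9/(-8 + 2*O))
D(u) = 7
10 + D(0)*w(3, -2) = 10 + 7*(9/(2*(-4 - 2))) = 10 + 7*((9/2)/(-6)) = 10 + 7*((9/2)*(-1/6)) = 10 + 7*(-3/4) = 10 - 21/4 = 19/4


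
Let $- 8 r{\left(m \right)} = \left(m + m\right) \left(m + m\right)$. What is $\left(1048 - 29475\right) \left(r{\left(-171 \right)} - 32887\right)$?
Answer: $\frac{2700991405}{2} \approx 1.3505 \cdot 10^{9}$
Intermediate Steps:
$r{\left(m \right)} = - \frac{m^{2}}{2}$ ($r{\left(m \right)} = - \frac{\left(m + m\right) \left(m + m\right)}{8} = - \frac{2 m 2 m}{8} = - \frac{4 m^{2}}{8} = - \frac{m^{2}}{2}$)
$\left(1048 - 29475\right) \left(r{\left(-171 \right)} - 32887\right) = \left(1048 - 29475\right) \left(- \frac{\left(-171\right)^{2}}{2} - 32887\right) = - 28427 \left(\left(- \frac{1}{2}\right) 29241 - 32887\right) = - 28427 \left(- \frac{29241}{2} - 32887\right) = \left(-28427\right) \left(- \frac{95015}{2}\right) = \frac{2700991405}{2}$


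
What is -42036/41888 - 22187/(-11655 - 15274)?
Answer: -7236371/40285784 ≈ -0.17963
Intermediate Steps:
-42036/41888 - 22187/(-11655 - 15274) = -42036*1/41888 - 22187/(-26929) = -10509/10472 - 22187*(-1/26929) = -10509/10472 + 22187/26929 = -7236371/40285784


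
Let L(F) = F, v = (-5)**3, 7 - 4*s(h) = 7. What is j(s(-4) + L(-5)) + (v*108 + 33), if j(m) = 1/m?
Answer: -67336/5 ≈ -13467.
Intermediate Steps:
s(h) = 0 (s(h) = 7/4 - 1/4*7 = 7/4 - 7/4 = 0)
v = -125
j(s(-4) + L(-5)) + (v*108 + 33) = 1/(0 - 5) + (-125*108 + 33) = 1/(-5) + (-13500 + 33) = -1/5 - 13467 = -67336/5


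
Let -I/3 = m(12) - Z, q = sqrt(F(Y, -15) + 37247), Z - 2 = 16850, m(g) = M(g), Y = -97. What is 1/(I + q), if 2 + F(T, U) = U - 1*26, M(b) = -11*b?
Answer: 12738/649017275 - sqrt(9301)/1298034550 ≈ 1.9552e-5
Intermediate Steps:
m(g) = -11*g
F(T, U) = -28 + U (F(T, U) = -2 + (U - 1*26) = -2 + (U - 26) = -2 + (-26 + U) = -28 + U)
Z = 16852 (Z = 2 + 16850 = 16852)
q = 2*sqrt(9301) (q = sqrt((-28 - 15) + 37247) = sqrt(-43 + 37247) = sqrt(37204) = 2*sqrt(9301) ≈ 192.88)
I = 50952 (I = -3*(-11*12 - 1*16852) = -3*(-132 - 16852) = -3*(-16984) = 50952)
1/(I + q) = 1/(50952 + 2*sqrt(9301))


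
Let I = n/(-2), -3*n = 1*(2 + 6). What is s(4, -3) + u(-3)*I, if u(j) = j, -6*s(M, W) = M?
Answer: -14/3 ≈ -4.6667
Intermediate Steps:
s(M, W) = -M/6
n = -8/3 (n = -(2 + 6)/3 = -8/3 ≈ -2.6667)
I = 4/3 (I = -8/3/(-2) = -8/3*(-1/2) = 4/3 ≈ 1.3333)
s(4, -3) + u(-3)*I = -1/6*4 - 3*4/3 = -2/3 - 4 = -14/3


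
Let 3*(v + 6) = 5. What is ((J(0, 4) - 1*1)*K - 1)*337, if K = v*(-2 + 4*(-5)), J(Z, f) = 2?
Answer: 95371/3 ≈ 31790.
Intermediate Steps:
v = -13/3 (v = -6 + (⅓)*5 = -6 + 5/3 = -13/3 ≈ -4.3333)
K = 286/3 (K = -13*(-2 + 4*(-5))/3 = -13*(-2 - 20)/3 = -13/3*(-22) = 286/3 ≈ 95.333)
((J(0, 4) - 1*1)*K - 1)*337 = ((2 - 1*1)*(286/3) - 1)*337 = ((2 - 1)*(286/3) - 1)*337 = (1*(286/3) - 1)*337 = (286/3 - 1)*337 = (283/3)*337 = 95371/3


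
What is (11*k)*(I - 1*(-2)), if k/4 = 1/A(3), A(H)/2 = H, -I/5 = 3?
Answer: -286/3 ≈ -95.333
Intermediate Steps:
I = -15 (I = -5*3 = -15)
A(H) = 2*H
k = ⅔ (k = 4/((2*3)) = 4/6 = 4*(⅙) = ⅔ ≈ 0.66667)
(11*k)*(I - 1*(-2)) = (11*(⅔))*(-15 - 1*(-2)) = 22*(-15 + 2)/3 = (22/3)*(-13) = -286/3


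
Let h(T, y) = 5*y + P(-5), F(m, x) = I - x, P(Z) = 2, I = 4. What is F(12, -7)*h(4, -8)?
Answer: -418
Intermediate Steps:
F(m, x) = 4 - x
h(T, y) = 2 + 5*y (h(T, y) = 5*y + 2 = 2 + 5*y)
F(12, -7)*h(4, -8) = (4 - 1*(-7))*(2 + 5*(-8)) = (4 + 7)*(2 - 40) = 11*(-38) = -418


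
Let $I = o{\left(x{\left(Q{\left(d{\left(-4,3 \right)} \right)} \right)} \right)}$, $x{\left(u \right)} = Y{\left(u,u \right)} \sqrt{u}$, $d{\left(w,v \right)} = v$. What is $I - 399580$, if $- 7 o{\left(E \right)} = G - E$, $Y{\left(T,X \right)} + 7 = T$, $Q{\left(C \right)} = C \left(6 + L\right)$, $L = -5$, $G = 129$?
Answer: $- \frac{2797189}{7} - \frac{4 \sqrt{3}}{7} \approx -3.996 \cdot 10^{5}$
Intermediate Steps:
$Q{\left(C \right)} = C$ ($Q{\left(C \right)} = C \left(6 - 5\right) = C 1 = C$)
$Y{\left(T,X \right)} = -7 + T$
$x{\left(u \right)} = \sqrt{u} \left(-7 + u\right)$ ($x{\left(u \right)} = \left(-7 + u\right) \sqrt{u} = \sqrt{u} \left(-7 + u\right)$)
$o{\left(E \right)} = - \frac{129}{7} + \frac{E}{7}$ ($o{\left(E \right)} = - \frac{129 - E}{7} = - \frac{129}{7} + \frac{E}{7}$)
$I = - \frac{129}{7} - \frac{4 \sqrt{3}}{7}$ ($I = - \frac{129}{7} + \frac{\sqrt{3} \left(-7 + 3\right)}{7} = - \frac{129}{7} + \frac{\sqrt{3} \left(-4\right)}{7} = - \frac{129}{7} + \frac{\left(-4\right) \sqrt{3}}{7} = - \frac{129}{7} - \frac{4 \sqrt{3}}{7} \approx -19.418$)
$I - 399580 = \left(- \frac{129}{7} - \frac{4 \sqrt{3}}{7}\right) - 399580 = - \frac{2797189}{7} - \frac{4 \sqrt{3}}{7}$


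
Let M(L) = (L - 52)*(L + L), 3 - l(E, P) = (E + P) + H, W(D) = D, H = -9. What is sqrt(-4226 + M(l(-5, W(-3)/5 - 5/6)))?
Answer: I*sqrt(4917142)/30 ≈ 73.915*I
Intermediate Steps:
l(E, P) = 12 - E - P (l(E, P) = 3 - ((E + P) - 9) = 3 - (-9 + E + P) = 3 + (9 - E - P) = 12 - E - P)
M(L) = 2*L*(-52 + L) (M(L) = (-52 + L)*(2*L) = 2*L*(-52 + L))
sqrt(-4226 + M(l(-5, W(-3)/5 - 5/6))) = sqrt(-4226 + 2*(12 - 1*(-5) - (-3/5 - 5/6))*(-52 + (12 - 1*(-5) - (-3/5 - 5/6)))) = sqrt(-4226 + 2*(12 + 5 - (-3*1/5 - 5*1/6))*(-52 + (12 + 5 - (-3*1/5 - 5*1/6)))) = sqrt(-4226 + 2*(12 + 5 - (-3/5 - 5/6))*(-52 + (12 + 5 - (-3/5 - 5/6)))) = sqrt(-4226 + 2*(12 + 5 - 1*(-43/30))*(-52 + (12 + 5 - 1*(-43/30)))) = sqrt(-4226 + 2*(12 + 5 + 43/30)*(-52 + (12 + 5 + 43/30))) = sqrt(-4226 + 2*(553/30)*(-52 + 553/30)) = sqrt(-4226 + 2*(553/30)*(-1007/30)) = sqrt(-4226 - 556871/450) = sqrt(-2458571/450) = I*sqrt(4917142)/30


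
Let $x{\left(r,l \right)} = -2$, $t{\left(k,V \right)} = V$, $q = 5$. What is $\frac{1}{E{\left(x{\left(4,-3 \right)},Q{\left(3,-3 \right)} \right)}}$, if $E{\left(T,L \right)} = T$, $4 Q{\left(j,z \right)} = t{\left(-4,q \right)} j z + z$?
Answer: $- \frac{1}{2} \approx -0.5$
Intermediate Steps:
$Q{\left(j,z \right)} = \frac{z}{4} + \frac{5 j z}{4}$ ($Q{\left(j,z \right)} = \frac{5 j z + z}{4} = \frac{z + 5 j z}{4} = \frac{z}{4} + \frac{5 j z}{4}$)
$\frac{1}{E{\left(x{\left(4,-3 \right)},Q{\left(3,-3 \right)} \right)}} = \frac{1}{-2} = - \frac{1}{2}$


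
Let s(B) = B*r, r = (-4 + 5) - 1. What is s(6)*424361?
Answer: 0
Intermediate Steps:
r = 0 (r = 1 - 1 = 0)
s(B) = 0 (s(B) = B*0 = 0)
s(6)*424361 = 0*424361 = 0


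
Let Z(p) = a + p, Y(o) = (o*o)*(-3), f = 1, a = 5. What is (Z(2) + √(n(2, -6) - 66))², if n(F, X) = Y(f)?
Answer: (7 + I*√69)² ≈ -20.0 + 116.29*I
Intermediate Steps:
Y(o) = -3*o² (Y(o) = o²*(-3) = -3*o²)
Z(p) = 5 + p
n(F, X) = -3 (n(F, X) = -3*1² = -3*1 = -3)
(Z(2) + √(n(2, -6) - 66))² = ((5 + 2) + √(-3 - 66))² = (7 + √(-69))² = (7 + I*√69)²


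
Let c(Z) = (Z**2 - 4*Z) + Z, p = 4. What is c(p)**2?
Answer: 16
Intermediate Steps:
c(Z) = Z**2 - 3*Z
c(p)**2 = (4*(-3 + 4))**2 = (4*1)**2 = 4**2 = 16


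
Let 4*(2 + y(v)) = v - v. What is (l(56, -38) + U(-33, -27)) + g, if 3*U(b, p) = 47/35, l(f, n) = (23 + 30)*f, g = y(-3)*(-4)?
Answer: 312527/105 ≈ 2976.4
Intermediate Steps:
y(v) = -2 (y(v) = -2 + (v - v)/4 = -2 + (¼)*0 = -2 + 0 = -2)
g = 8 (g = -2*(-4) = 8)
l(f, n) = 53*f
U(b, p) = 47/105 (U(b, p) = (47/35)/3 = (47*(1/35))/3 = (⅓)*(47/35) = 47/105)
(l(56, -38) + U(-33, -27)) + g = (53*56 + 47/105) + 8 = (2968 + 47/105) + 8 = 311687/105 + 8 = 312527/105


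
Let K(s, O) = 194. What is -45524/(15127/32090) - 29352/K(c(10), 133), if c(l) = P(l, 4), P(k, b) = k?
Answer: -141925924372/1467319 ≈ -96725.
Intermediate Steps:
c(l) = l
-45524/(15127/32090) - 29352/K(c(10), 133) = -45524/(15127/32090) - 29352/194 = -45524/(15127*(1/32090)) - 29352*1/194 = -45524/15127/32090 - 14676/97 = -45524*32090/15127 - 14676/97 = -1460865160/15127 - 14676/97 = -141925924372/1467319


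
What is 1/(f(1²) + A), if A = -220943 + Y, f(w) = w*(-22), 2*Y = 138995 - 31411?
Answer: -1/167173 ≈ -5.9818e-6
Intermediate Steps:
Y = 53792 (Y = (138995 - 31411)/2 = (½)*107584 = 53792)
f(w) = -22*w
A = -167151 (A = -220943 + 53792 = -167151)
1/(f(1²) + A) = 1/(-22*1² - 167151) = 1/(-22*1 - 167151) = 1/(-22 - 167151) = 1/(-167173) = -1/167173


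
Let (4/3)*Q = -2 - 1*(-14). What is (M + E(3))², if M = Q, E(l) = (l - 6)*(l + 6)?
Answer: 324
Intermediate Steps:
Q = 9 (Q = 3*(-2 - 1*(-14))/4 = 3*(-2 + 14)/4 = (¾)*12 = 9)
E(l) = (-6 + l)*(6 + l)
M = 9
(M + E(3))² = (9 + (-36 + 3²))² = (9 + (-36 + 9))² = (9 - 27)² = (-18)² = 324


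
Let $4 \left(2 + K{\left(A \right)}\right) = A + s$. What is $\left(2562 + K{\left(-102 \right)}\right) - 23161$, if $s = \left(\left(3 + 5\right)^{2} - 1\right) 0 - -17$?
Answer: $- \frac{82489}{4} \approx -20622.0$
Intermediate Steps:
$s = 17$ ($s = \left(8^{2} - 1\right) 0 + 17 = \left(64 - 1\right) 0 + 17 = 63 \cdot 0 + 17 = 0 + 17 = 17$)
$K{\left(A \right)} = \frac{9}{4} + \frac{A}{4}$ ($K{\left(A \right)} = -2 + \frac{A + 17}{4} = -2 + \frac{17 + A}{4} = -2 + \left(\frac{17}{4} + \frac{A}{4}\right) = \frac{9}{4} + \frac{A}{4}$)
$\left(2562 + K{\left(-102 \right)}\right) - 23161 = \left(2562 + \left(\frac{9}{4} + \frac{1}{4} \left(-102\right)\right)\right) - 23161 = \left(2562 + \left(\frac{9}{4} - \frac{51}{2}\right)\right) - 23161 = \left(2562 - \frac{93}{4}\right) - 23161 = \frac{10155}{4} - 23161 = - \frac{82489}{4}$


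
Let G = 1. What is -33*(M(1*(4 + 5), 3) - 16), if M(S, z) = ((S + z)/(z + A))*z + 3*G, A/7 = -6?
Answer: 5973/13 ≈ 459.46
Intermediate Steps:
A = -42 (A = 7*(-6) = -42)
M(S, z) = 3 + z*(S + z)/(-42 + z) (M(S, z) = ((S + z)/(z - 42))*z + 3*1 = ((S + z)/(-42 + z))*z + 3 = z*(S + z)/(-42 + z) + 3 = 3 + z*(S + z)/(-42 + z))
-33*(M(1*(4 + 5), 3) - 16) = -33*((-126 + 3² + 3*3 + (1*(4 + 5))*3)/(-42 + 3) - 16) = -33*((-126 + 9 + 9 + (1*9)*3)/(-39) - 16) = -33*(-(-126 + 9 + 9 + 9*3)/39 - 16) = -33*(-(-126 + 9 + 9 + 27)/39 - 16) = -33*(-1/39*(-81) - 16) = -33*(27/13 - 16) = -33*(-181/13) = 5973/13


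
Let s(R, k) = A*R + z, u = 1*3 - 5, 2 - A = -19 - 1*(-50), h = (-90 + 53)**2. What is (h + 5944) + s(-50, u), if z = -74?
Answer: 8689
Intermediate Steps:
h = 1369 (h = (-37)**2 = 1369)
A = -29 (A = 2 - (-19 - 1*(-50)) = 2 - (-19 + 50) = 2 - 1*31 = 2 - 31 = -29)
u = -2 (u = 3 - 5 = -2)
s(R, k) = -74 - 29*R (s(R, k) = -29*R - 74 = -74 - 29*R)
(h + 5944) + s(-50, u) = (1369 + 5944) + (-74 - 29*(-50)) = 7313 + (-74 + 1450) = 7313 + 1376 = 8689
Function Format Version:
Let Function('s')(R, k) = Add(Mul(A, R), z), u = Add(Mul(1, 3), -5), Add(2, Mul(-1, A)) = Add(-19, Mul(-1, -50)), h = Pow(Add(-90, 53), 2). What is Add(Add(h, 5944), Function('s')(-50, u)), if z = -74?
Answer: 8689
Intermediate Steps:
h = 1369 (h = Pow(-37, 2) = 1369)
A = -29 (A = Add(2, Mul(-1, Add(-19, Mul(-1, -50)))) = Add(2, Mul(-1, Add(-19, 50))) = Add(2, Mul(-1, 31)) = Add(2, -31) = -29)
u = -2 (u = Add(3, -5) = -2)
Function('s')(R, k) = Add(-74, Mul(-29, R)) (Function('s')(R, k) = Add(Mul(-29, R), -74) = Add(-74, Mul(-29, R)))
Add(Add(h, 5944), Function('s')(-50, u)) = Add(Add(1369, 5944), Add(-74, Mul(-29, -50))) = Add(7313, Add(-74, 1450)) = Add(7313, 1376) = 8689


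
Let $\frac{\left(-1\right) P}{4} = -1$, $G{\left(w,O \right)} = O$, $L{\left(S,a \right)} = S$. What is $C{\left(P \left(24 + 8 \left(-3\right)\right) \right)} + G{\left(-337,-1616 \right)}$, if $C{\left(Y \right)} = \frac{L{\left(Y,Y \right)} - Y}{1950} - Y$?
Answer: $-1616$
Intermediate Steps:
$P = 4$ ($P = \left(-4\right) \left(-1\right) = 4$)
$C{\left(Y \right)} = - Y$ ($C{\left(Y \right)} = \frac{Y - Y}{1950} - Y = 0 \cdot \frac{1}{1950} - Y = 0 - Y = - Y$)
$C{\left(P \left(24 + 8 \left(-3\right)\right) \right)} + G{\left(-337,-1616 \right)} = - 4 \left(24 + 8 \left(-3\right)\right) - 1616 = - 4 \left(24 - 24\right) - 1616 = - 4 \cdot 0 - 1616 = \left(-1\right) 0 - 1616 = 0 - 1616 = -1616$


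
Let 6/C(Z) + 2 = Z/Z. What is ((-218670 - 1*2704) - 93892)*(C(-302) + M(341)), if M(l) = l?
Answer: -105614110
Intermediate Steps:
C(Z) = -6 (C(Z) = 6/(-2 + Z/Z) = 6/(-2 + 1) = 6/(-1) = 6*(-1) = -6)
((-218670 - 1*2704) - 93892)*(C(-302) + M(341)) = ((-218670 - 1*2704) - 93892)*(-6 + 341) = ((-218670 - 2704) - 93892)*335 = (-221374 - 93892)*335 = -315266*335 = -105614110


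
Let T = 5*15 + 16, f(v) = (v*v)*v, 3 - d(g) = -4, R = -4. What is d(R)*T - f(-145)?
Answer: 3049262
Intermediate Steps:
d(g) = 7 (d(g) = 3 - 1*(-4) = 3 + 4 = 7)
f(v) = v³ (f(v) = v²*v = v³)
T = 91 (T = 75 + 16 = 91)
d(R)*T - f(-145) = 7*91 - 1*(-145)³ = 637 - 1*(-3048625) = 637 + 3048625 = 3049262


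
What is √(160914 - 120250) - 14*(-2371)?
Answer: 33194 + 2*√10166 ≈ 33396.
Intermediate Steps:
√(160914 - 120250) - 14*(-2371) = √40664 - 1*(-33194) = 2*√10166 + 33194 = 33194 + 2*√10166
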